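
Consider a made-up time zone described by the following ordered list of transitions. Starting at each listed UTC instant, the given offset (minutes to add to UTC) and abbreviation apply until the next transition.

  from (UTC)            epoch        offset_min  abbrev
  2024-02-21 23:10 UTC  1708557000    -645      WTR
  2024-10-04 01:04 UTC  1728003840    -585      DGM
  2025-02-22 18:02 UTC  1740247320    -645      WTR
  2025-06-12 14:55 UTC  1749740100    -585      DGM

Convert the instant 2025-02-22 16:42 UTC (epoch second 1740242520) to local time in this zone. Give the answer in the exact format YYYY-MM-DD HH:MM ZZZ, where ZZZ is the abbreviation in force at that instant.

2025-02-22 06:57 DGM

Query: 2025-02-22 16:42 UTC
Rule 2/4 (DGM, -09:45): 2024-10-04 01:04 UTC ≤ query < 2025-02-22 18:02 UTC
16·60 + 42 - 585 = 417 min
417 = 0·1440 + 417; 417 = 6·60 + 57 → 06:57, same day
→ 2025-02-22 06:57 DGM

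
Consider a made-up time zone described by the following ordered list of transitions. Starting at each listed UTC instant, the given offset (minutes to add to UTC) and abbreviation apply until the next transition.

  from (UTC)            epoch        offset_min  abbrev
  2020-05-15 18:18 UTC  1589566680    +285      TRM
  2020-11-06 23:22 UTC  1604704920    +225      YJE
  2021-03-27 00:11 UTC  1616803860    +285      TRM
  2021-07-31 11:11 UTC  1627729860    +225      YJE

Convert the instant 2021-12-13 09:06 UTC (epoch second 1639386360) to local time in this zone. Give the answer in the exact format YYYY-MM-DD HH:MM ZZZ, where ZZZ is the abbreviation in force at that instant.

2021-12-13 12:51 YJE

Query: 2021-12-13 09:06 UTC
Rule 4/4 (YJE, +03:45): 2021-07-31 11:11 UTC ≤ query < +∞
9·60 + 6 + 225 = 771 min
771 = 0·1440 + 771; 771 = 12·60 + 51 → 12:51, same day
→ 2021-12-13 12:51 YJE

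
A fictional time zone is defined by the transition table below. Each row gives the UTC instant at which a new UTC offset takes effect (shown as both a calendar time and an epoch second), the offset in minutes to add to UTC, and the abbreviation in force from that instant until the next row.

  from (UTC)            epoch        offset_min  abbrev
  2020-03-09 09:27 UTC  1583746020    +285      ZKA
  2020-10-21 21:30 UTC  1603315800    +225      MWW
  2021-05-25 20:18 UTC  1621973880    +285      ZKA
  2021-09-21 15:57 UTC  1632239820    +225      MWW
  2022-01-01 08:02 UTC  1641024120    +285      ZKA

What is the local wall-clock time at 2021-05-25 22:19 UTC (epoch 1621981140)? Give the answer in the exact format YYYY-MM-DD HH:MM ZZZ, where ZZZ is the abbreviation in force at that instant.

2021-05-26 03:04 ZKA

Query: 2021-05-25 22:19 UTC
Rule 3/5 (ZKA, +04:45): 2021-05-25 20:18 UTC ≤ query < 2021-09-21 15:57 UTC
22·60 + 19 + 285 = 1624 min
1624 = 1·1440 + 184; 184 = 3·60 + 4 → 03:04, 2021-05-25 + 1 day = 2021-05-26
→ 2021-05-26 03:04 ZKA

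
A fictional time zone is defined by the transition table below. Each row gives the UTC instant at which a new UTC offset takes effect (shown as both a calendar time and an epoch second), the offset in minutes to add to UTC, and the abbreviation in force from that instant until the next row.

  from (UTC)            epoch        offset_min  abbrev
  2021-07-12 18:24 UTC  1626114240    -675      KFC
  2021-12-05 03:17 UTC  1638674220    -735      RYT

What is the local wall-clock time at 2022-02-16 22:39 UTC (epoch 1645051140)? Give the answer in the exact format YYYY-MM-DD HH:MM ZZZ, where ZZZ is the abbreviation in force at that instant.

Query: 2022-02-16 22:39 UTC
Rule 2/2 (RYT, -12:15): 2021-12-05 03:17 UTC ≤ query < +∞
22·60 + 39 - 735 = 624 min
624 = 0·1440 + 624; 624 = 10·60 + 24 → 10:24, same day
→ 2022-02-16 10:24 RYT

2022-02-16 10:24 RYT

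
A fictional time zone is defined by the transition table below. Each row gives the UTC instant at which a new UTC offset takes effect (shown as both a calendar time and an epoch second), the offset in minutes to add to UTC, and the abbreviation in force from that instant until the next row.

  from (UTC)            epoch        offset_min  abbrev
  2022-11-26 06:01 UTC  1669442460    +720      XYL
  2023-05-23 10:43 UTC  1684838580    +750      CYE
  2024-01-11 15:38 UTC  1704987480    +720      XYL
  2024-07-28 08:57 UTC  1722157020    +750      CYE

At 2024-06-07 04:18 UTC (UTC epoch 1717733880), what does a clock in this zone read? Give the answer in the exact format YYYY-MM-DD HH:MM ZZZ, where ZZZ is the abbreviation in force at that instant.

Query: 2024-06-07 04:18 UTC
Rule 3/4 (XYL, +12:00): 2024-01-11 15:38 UTC ≤ query < 2024-07-28 08:57 UTC
4·60 + 18 + 720 = 978 min
978 = 0·1440 + 978; 978 = 16·60 + 18 → 16:18, same day
→ 2024-06-07 16:18 XYL

2024-06-07 16:18 XYL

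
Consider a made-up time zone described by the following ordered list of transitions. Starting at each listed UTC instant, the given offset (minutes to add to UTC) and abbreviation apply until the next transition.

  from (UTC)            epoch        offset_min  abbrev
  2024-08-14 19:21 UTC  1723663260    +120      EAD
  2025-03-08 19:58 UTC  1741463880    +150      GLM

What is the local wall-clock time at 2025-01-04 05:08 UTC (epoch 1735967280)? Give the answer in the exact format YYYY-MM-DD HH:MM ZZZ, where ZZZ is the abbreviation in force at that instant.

Query: 2025-01-04 05:08 UTC
Rule 1/2 (EAD, +02:00): 2024-08-14 19:21 UTC ≤ query < 2025-03-08 19:58 UTC
5·60 + 8 + 120 = 428 min
428 = 0·1440 + 428; 428 = 7·60 + 8 → 07:08, same day
→ 2025-01-04 07:08 EAD

2025-01-04 07:08 EAD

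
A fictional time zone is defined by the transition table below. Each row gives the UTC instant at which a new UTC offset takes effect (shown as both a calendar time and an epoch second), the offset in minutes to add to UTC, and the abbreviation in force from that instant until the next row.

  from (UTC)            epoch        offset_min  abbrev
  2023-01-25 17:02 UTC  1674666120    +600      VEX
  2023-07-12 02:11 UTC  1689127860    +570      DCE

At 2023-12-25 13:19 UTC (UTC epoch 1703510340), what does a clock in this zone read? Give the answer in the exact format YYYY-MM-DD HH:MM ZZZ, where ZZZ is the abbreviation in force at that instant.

2023-12-25 22:49 DCE

Query: 2023-12-25 13:19 UTC
Rule 2/2 (DCE, +09:30): 2023-07-12 02:11 UTC ≤ query < +∞
13·60 + 19 + 570 = 1369 min
1369 = 0·1440 + 1369; 1369 = 22·60 + 49 → 22:49, same day
→ 2023-12-25 22:49 DCE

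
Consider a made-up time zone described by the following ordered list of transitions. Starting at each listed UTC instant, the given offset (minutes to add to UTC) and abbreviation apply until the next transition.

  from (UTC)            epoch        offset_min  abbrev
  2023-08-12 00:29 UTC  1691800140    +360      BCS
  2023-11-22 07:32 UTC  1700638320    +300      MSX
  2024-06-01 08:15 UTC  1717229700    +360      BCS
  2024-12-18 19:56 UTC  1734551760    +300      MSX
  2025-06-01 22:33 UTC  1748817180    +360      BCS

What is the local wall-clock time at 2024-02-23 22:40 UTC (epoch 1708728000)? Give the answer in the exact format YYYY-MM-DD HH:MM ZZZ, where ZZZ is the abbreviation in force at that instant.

2024-02-24 03:40 MSX

Query: 2024-02-23 22:40 UTC
Rule 2/5 (MSX, +05:00): 2023-11-22 07:32 UTC ≤ query < 2024-06-01 08:15 UTC
22·60 + 40 + 300 = 1660 min
1660 = 1·1440 + 220; 220 = 3·60 + 40 → 03:40, 2024-02-23 + 1 day = 2024-02-24
→ 2024-02-24 03:40 MSX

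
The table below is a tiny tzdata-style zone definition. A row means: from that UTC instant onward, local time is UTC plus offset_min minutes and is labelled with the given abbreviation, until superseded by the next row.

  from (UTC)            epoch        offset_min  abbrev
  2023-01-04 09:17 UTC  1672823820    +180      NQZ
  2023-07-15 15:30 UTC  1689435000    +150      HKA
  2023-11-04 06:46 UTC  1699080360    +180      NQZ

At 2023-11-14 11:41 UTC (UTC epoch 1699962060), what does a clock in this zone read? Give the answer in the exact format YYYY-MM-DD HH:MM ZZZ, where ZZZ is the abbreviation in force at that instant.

2023-11-14 14:41 NQZ

Query: 2023-11-14 11:41 UTC
Rule 3/3 (NQZ, +03:00): 2023-11-04 06:46 UTC ≤ query < +∞
11·60 + 41 + 180 = 881 min
881 = 0·1440 + 881; 881 = 14·60 + 41 → 14:41, same day
→ 2023-11-14 14:41 NQZ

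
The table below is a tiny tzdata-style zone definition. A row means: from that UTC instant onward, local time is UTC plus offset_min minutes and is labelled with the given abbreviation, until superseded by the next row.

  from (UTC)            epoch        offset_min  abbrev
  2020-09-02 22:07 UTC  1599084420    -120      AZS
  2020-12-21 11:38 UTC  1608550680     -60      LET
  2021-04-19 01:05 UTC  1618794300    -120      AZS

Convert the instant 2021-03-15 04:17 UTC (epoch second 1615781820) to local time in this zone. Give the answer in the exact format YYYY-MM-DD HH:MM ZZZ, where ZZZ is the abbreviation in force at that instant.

Query: 2021-03-15 04:17 UTC
Rule 2/3 (LET, -01:00): 2020-12-21 11:38 UTC ≤ query < 2021-04-19 01:05 UTC
4·60 + 17 - 60 = 197 min
197 = 0·1440 + 197; 197 = 3·60 + 17 → 03:17, same day
→ 2021-03-15 03:17 LET

2021-03-15 03:17 LET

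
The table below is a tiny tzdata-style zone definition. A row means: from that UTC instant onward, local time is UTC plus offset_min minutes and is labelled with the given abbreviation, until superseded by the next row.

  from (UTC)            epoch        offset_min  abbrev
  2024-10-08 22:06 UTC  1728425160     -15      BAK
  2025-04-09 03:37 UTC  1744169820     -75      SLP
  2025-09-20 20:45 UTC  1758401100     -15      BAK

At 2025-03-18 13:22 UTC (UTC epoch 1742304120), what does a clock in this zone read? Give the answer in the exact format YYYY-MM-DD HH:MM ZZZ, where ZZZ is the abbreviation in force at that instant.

Query: 2025-03-18 13:22 UTC
Rule 1/3 (BAK, -00:15): 2024-10-08 22:06 UTC ≤ query < 2025-04-09 03:37 UTC
13·60 + 22 - 15 = 787 min
787 = 0·1440 + 787; 787 = 13·60 + 7 → 13:07, same day
→ 2025-03-18 13:07 BAK

2025-03-18 13:07 BAK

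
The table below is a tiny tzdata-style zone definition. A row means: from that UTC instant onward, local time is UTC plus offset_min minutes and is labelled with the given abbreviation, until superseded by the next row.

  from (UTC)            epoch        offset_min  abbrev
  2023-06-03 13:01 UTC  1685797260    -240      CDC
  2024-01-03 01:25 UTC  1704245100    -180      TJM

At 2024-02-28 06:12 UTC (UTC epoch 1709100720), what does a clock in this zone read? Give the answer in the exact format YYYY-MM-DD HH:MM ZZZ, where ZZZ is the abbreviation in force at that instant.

2024-02-28 03:12 TJM

Query: 2024-02-28 06:12 UTC
Rule 2/2 (TJM, -03:00): 2024-01-03 01:25 UTC ≤ query < +∞
6·60 + 12 - 180 = 192 min
192 = 0·1440 + 192; 192 = 3·60 + 12 → 03:12, same day
→ 2024-02-28 03:12 TJM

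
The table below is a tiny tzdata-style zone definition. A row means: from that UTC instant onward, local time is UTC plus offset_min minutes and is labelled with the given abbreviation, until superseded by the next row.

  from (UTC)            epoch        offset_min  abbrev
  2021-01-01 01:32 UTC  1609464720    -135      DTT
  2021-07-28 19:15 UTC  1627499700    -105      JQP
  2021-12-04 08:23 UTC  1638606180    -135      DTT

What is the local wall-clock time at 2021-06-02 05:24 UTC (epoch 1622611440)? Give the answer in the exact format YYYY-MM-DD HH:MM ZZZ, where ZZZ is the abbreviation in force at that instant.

Query: 2021-06-02 05:24 UTC
Rule 1/3 (DTT, -02:15): 2021-01-01 01:32 UTC ≤ query < 2021-07-28 19:15 UTC
5·60 + 24 - 135 = 189 min
189 = 0·1440 + 189; 189 = 3·60 + 9 → 03:09, same day
→ 2021-06-02 03:09 DTT

2021-06-02 03:09 DTT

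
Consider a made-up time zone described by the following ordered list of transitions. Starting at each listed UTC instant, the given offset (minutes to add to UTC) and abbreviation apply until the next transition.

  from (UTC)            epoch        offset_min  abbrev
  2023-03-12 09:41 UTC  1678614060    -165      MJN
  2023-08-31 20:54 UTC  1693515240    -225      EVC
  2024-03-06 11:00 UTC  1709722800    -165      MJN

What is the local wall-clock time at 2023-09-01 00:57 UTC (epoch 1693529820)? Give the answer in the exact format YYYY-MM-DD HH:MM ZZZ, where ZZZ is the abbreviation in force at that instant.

Query: 2023-09-01 00:57 UTC
Rule 2/3 (EVC, -03:45): 2023-08-31 20:54 UTC ≤ query < 2024-03-06 11:00 UTC
0·60 + 57 - 225 = -168 min
-168 = -1·1440 + 1272; 1272 = 21·60 + 12 → 21:12, 2023-09-01 - 1 day = 2023-08-31
→ 2023-08-31 21:12 EVC

2023-08-31 21:12 EVC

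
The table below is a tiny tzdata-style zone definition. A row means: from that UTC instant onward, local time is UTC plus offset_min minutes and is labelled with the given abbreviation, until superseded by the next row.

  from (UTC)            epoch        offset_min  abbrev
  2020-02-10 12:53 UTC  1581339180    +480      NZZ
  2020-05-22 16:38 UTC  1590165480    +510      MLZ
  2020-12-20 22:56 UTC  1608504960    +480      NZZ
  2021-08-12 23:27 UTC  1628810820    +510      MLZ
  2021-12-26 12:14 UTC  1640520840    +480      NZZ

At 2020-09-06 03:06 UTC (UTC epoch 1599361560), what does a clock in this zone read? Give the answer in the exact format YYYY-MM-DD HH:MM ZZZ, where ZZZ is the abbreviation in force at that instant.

Query: 2020-09-06 03:06 UTC
Rule 2/5 (MLZ, +08:30): 2020-05-22 16:38 UTC ≤ query < 2020-12-20 22:56 UTC
3·60 + 6 + 510 = 696 min
696 = 0·1440 + 696; 696 = 11·60 + 36 → 11:36, same day
→ 2020-09-06 11:36 MLZ

2020-09-06 11:36 MLZ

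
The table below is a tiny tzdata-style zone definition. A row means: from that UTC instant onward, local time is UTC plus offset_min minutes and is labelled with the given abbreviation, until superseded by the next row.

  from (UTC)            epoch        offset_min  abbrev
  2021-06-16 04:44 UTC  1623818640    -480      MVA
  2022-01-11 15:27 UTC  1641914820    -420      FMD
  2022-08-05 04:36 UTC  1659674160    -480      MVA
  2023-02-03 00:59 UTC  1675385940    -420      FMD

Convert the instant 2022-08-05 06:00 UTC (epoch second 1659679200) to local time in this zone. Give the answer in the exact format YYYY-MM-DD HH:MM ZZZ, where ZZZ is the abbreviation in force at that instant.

Query: 2022-08-05 06:00 UTC
Rule 3/4 (MVA, -08:00): 2022-08-05 04:36 UTC ≤ query < 2023-02-03 00:59 UTC
6·60 + 0 - 480 = -120 min
-120 = -1·1440 + 1320; 1320 = 22·60 + 0 → 22:00, 2022-08-05 - 1 day = 2022-08-04
→ 2022-08-04 22:00 MVA

2022-08-04 22:00 MVA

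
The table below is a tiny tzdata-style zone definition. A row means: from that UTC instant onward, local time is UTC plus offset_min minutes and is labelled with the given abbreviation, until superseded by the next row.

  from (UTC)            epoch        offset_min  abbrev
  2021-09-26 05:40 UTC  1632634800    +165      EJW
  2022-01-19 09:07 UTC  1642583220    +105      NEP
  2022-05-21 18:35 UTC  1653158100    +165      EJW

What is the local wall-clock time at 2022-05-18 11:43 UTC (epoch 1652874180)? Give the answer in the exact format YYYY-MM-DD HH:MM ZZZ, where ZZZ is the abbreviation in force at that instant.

2022-05-18 13:28 NEP

Query: 2022-05-18 11:43 UTC
Rule 2/3 (NEP, +01:45): 2022-01-19 09:07 UTC ≤ query < 2022-05-21 18:35 UTC
11·60 + 43 + 105 = 808 min
808 = 0·1440 + 808; 808 = 13·60 + 28 → 13:28, same day
→ 2022-05-18 13:28 NEP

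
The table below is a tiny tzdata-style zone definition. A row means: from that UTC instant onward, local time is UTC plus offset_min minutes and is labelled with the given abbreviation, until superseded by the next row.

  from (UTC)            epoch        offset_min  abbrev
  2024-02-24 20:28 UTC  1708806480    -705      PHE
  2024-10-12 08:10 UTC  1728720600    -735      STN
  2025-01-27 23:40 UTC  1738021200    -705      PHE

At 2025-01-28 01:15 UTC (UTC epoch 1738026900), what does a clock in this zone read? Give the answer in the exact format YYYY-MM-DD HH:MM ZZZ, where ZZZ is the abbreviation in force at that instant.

Query: 2025-01-28 01:15 UTC
Rule 3/3 (PHE, -11:45): 2025-01-27 23:40 UTC ≤ query < +∞
1·60 + 15 - 705 = -630 min
-630 = -1·1440 + 810; 810 = 13·60 + 30 → 13:30, 2025-01-28 - 1 day = 2025-01-27
→ 2025-01-27 13:30 PHE

2025-01-27 13:30 PHE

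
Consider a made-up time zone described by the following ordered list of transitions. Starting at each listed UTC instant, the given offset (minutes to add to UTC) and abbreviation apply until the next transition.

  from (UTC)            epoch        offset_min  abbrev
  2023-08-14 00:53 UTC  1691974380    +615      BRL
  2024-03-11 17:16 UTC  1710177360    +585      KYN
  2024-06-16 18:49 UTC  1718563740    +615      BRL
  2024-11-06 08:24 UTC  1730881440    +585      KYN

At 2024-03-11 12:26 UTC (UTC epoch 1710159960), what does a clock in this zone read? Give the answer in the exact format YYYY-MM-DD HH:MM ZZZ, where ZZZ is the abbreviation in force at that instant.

2024-03-11 22:41 BRL

Query: 2024-03-11 12:26 UTC
Rule 1/4 (BRL, +10:15): 2023-08-14 00:53 UTC ≤ query < 2024-03-11 17:16 UTC
12·60 + 26 + 615 = 1361 min
1361 = 0·1440 + 1361; 1361 = 22·60 + 41 → 22:41, same day
→ 2024-03-11 22:41 BRL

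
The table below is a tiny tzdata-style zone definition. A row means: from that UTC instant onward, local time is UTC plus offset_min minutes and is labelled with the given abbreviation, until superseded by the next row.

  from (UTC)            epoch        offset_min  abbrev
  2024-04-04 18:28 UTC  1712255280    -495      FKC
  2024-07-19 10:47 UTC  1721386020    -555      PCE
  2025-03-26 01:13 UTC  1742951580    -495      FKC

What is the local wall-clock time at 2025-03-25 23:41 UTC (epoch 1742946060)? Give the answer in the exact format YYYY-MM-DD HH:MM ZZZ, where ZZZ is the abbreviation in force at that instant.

Query: 2025-03-25 23:41 UTC
Rule 2/3 (PCE, -09:15): 2024-07-19 10:47 UTC ≤ query < 2025-03-26 01:13 UTC
23·60 + 41 - 555 = 866 min
866 = 0·1440 + 866; 866 = 14·60 + 26 → 14:26, same day
→ 2025-03-25 14:26 PCE

2025-03-25 14:26 PCE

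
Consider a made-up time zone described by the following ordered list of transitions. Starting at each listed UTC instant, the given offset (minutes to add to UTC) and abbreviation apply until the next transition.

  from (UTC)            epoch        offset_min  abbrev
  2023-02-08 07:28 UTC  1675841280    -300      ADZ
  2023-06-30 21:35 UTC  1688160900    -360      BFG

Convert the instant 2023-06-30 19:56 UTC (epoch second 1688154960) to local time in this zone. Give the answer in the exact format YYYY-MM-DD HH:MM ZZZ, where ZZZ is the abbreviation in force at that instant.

Query: 2023-06-30 19:56 UTC
Rule 1/2 (ADZ, -05:00): 2023-02-08 07:28 UTC ≤ query < 2023-06-30 21:35 UTC
19·60 + 56 - 300 = 896 min
896 = 0·1440 + 896; 896 = 14·60 + 56 → 14:56, same day
→ 2023-06-30 14:56 ADZ

2023-06-30 14:56 ADZ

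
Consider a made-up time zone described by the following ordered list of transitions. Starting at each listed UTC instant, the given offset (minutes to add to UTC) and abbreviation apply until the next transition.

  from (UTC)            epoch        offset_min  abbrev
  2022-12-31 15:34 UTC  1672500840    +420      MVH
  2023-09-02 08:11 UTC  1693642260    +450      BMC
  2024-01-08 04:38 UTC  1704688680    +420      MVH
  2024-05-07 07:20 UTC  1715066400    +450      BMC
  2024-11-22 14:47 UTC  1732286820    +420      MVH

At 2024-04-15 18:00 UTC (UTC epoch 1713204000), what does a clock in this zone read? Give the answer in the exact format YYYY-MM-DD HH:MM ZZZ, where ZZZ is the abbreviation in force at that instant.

2024-04-16 01:00 MVH

Query: 2024-04-15 18:00 UTC
Rule 3/5 (MVH, +07:00): 2024-01-08 04:38 UTC ≤ query < 2024-05-07 07:20 UTC
18·60 + 0 + 420 = 1500 min
1500 = 1·1440 + 60; 60 = 1·60 + 0 → 01:00, 2024-04-15 + 1 day = 2024-04-16
→ 2024-04-16 01:00 MVH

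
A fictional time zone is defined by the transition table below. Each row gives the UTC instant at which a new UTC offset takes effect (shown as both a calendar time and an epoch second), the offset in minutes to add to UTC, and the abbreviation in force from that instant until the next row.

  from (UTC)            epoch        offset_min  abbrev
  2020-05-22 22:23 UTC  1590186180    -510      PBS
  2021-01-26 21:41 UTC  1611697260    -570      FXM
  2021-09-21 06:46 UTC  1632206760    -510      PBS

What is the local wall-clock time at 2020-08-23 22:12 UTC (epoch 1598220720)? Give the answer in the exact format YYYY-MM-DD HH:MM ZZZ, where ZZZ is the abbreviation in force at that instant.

Query: 2020-08-23 22:12 UTC
Rule 1/3 (PBS, -08:30): 2020-05-22 22:23 UTC ≤ query < 2021-01-26 21:41 UTC
22·60 + 12 - 510 = 822 min
822 = 0·1440 + 822; 822 = 13·60 + 42 → 13:42, same day
→ 2020-08-23 13:42 PBS

2020-08-23 13:42 PBS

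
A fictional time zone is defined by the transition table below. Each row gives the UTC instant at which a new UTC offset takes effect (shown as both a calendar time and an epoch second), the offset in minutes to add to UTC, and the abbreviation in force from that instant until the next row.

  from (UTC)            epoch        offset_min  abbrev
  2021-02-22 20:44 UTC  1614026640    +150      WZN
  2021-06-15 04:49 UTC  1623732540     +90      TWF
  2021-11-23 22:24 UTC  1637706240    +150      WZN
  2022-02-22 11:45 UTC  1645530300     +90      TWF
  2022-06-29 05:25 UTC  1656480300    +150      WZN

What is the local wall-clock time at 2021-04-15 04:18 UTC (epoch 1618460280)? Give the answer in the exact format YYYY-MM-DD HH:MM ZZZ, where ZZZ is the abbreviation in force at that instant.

Query: 2021-04-15 04:18 UTC
Rule 1/5 (WZN, +02:30): 2021-02-22 20:44 UTC ≤ query < 2021-06-15 04:49 UTC
4·60 + 18 + 150 = 408 min
408 = 0·1440 + 408; 408 = 6·60 + 48 → 06:48, same day
→ 2021-04-15 06:48 WZN

2021-04-15 06:48 WZN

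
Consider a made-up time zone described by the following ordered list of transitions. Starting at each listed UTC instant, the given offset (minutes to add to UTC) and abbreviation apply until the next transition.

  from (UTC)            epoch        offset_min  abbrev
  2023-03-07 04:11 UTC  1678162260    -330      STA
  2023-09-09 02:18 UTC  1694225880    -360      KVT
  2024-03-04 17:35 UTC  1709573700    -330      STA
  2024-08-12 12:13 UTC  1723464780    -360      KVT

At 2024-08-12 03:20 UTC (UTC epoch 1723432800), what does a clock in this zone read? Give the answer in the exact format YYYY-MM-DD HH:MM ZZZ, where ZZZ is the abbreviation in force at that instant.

2024-08-11 21:50 STA

Query: 2024-08-12 03:20 UTC
Rule 3/4 (STA, -05:30): 2024-03-04 17:35 UTC ≤ query < 2024-08-12 12:13 UTC
3·60 + 20 - 330 = -130 min
-130 = -1·1440 + 1310; 1310 = 21·60 + 50 → 21:50, 2024-08-12 - 1 day = 2024-08-11
→ 2024-08-11 21:50 STA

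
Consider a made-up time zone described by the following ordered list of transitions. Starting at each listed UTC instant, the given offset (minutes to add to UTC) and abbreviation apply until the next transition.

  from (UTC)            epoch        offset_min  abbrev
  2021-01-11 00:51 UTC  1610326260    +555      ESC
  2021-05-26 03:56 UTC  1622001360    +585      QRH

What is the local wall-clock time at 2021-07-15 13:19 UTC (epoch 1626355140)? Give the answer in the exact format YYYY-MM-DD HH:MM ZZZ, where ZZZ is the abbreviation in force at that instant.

Query: 2021-07-15 13:19 UTC
Rule 2/2 (QRH, +09:45): 2021-05-26 03:56 UTC ≤ query < +∞
13·60 + 19 + 585 = 1384 min
1384 = 0·1440 + 1384; 1384 = 23·60 + 4 → 23:04, same day
→ 2021-07-15 23:04 QRH

2021-07-15 23:04 QRH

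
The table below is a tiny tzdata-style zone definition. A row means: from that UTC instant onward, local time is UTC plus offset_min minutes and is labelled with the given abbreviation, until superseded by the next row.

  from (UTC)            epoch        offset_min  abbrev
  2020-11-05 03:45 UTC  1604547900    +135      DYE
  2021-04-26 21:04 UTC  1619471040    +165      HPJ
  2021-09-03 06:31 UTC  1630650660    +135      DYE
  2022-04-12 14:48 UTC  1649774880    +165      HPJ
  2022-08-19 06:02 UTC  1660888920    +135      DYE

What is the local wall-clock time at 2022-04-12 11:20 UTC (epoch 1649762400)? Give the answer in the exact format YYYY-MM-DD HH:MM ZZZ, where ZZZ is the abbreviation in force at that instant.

Query: 2022-04-12 11:20 UTC
Rule 3/5 (DYE, +02:15): 2021-09-03 06:31 UTC ≤ query < 2022-04-12 14:48 UTC
11·60 + 20 + 135 = 815 min
815 = 0·1440 + 815; 815 = 13·60 + 35 → 13:35, same day
→ 2022-04-12 13:35 DYE

2022-04-12 13:35 DYE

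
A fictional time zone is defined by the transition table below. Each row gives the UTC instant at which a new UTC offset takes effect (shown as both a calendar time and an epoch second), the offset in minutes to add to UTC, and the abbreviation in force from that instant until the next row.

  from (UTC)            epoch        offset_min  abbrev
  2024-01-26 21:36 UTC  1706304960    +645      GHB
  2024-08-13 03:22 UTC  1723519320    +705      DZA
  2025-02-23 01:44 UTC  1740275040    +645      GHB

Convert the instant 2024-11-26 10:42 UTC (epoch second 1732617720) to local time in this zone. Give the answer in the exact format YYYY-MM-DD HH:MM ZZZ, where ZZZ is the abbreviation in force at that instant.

Query: 2024-11-26 10:42 UTC
Rule 2/3 (DZA, +11:45): 2024-08-13 03:22 UTC ≤ query < 2025-02-23 01:44 UTC
10·60 + 42 + 705 = 1347 min
1347 = 0·1440 + 1347; 1347 = 22·60 + 27 → 22:27, same day
→ 2024-11-26 22:27 DZA

2024-11-26 22:27 DZA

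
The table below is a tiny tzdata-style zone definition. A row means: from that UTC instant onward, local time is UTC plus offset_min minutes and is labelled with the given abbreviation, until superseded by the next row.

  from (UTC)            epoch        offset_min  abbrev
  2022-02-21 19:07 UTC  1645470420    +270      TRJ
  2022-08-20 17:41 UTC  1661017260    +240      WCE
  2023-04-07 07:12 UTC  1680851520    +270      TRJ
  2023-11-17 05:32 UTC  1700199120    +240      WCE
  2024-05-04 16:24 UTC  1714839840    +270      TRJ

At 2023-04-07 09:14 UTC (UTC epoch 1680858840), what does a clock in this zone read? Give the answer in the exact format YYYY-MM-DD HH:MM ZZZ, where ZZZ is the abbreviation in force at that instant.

Query: 2023-04-07 09:14 UTC
Rule 3/5 (TRJ, +04:30): 2023-04-07 07:12 UTC ≤ query < 2023-11-17 05:32 UTC
9·60 + 14 + 270 = 824 min
824 = 0·1440 + 824; 824 = 13·60 + 44 → 13:44, same day
→ 2023-04-07 13:44 TRJ

2023-04-07 13:44 TRJ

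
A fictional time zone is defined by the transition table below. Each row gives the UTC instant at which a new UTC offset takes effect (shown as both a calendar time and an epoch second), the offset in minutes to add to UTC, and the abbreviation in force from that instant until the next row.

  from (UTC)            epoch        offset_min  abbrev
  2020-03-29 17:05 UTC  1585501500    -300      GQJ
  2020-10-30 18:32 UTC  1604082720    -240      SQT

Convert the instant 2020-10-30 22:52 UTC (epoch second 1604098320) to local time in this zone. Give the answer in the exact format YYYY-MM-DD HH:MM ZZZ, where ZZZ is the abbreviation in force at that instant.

Query: 2020-10-30 22:52 UTC
Rule 2/2 (SQT, -04:00): 2020-10-30 18:32 UTC ≤ query < +∞
22·60 + 52 - 240 = 1132 min
1132 = 0·1440 + 1132; 1132 = 18·60 + 52 → 18:52, same day
→ 2020-10-30 18:52 SQT

2020-10-30 18:52 SQT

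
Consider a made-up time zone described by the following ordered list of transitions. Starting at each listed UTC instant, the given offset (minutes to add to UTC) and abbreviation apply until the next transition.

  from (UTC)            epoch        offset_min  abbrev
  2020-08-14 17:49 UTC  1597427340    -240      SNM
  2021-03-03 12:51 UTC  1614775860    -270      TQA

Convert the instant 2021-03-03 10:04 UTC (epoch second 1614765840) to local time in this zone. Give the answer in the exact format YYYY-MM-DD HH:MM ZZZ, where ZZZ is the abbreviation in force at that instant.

Query: 2021-03-03 10:04 UTC
Rule 1/2 (SNM, -04:00): 2020-08-14 17:49 UTC ≤ query < 2021-03-03 12:51 UTC
10·60 + 4 - 240 = 364 min
364 = 0·1440 + 364; 364 = 6·60 + 4 → 06:04, same day
→ 2021-03-03 06:04 SNM

2021-03-03 06:04 SNM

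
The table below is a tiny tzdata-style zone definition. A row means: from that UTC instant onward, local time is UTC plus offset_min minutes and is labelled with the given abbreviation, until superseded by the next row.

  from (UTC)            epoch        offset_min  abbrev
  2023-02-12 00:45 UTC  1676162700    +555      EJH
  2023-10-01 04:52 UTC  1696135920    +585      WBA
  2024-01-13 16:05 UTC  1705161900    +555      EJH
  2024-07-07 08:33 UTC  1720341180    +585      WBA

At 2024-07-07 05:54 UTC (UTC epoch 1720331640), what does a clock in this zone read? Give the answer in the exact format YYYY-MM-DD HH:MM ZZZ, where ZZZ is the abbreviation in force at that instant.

2024-07-07 15:09 EJH

Query: 2024-07-07 05:54 UTC
Rule 3/4 (EJH, +09:15): 2024-01-13 16:05 UTC ≤ query < 2024-07-07 08:33 UTC
5·60 + 54 + 555 = 909 min
909 = 0·1440 + 909; 909 = 15·60 + 9 → 15:09, same day
→ 2024-07-07 15:09 EJH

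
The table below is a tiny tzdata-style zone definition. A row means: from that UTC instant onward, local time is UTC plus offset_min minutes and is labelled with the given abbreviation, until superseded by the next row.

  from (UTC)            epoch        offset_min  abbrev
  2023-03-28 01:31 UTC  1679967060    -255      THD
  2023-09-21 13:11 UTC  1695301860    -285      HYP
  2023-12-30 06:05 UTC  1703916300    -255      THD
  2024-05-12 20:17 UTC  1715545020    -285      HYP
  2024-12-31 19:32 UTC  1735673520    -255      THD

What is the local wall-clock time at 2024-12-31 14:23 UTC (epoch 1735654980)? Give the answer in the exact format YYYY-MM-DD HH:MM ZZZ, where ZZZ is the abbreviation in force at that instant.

Query: 2024-12-31 14:23 UTC
Rule 4/5 (HYP, -04:45): 2024-05-12 20:17 UTC ≤ query < 2024-12-31 19:32 UTC
14·60 + 23 - 285 = 578 min
578 = 0·1440 + 578; 578 = 9·60 + 38 → 09:38, same day
→ 2024-12-31 09:38 HYP

2024-12-31 09:38 HYP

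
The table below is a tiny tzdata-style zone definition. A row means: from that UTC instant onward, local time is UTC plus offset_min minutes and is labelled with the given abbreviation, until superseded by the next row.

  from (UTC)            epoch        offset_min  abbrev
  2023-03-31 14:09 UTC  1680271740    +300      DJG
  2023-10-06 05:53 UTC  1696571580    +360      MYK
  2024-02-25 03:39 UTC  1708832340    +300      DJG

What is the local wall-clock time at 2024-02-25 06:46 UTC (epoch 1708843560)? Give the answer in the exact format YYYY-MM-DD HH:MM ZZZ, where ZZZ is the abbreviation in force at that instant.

2024-02-25 11:46 DJG

Query: 2024-02-25 06:46 UTC
Rule 3/3 (DJG, +05:00): 2024-02-25 03:39 UTC ≤ query < +∞
6·60 + 46 + 300 = 706 min
706 = 0·1440 + 706; 706 = 11·60 + 46 → 11:46, same day
→ 2024-02-25 11:46 DJG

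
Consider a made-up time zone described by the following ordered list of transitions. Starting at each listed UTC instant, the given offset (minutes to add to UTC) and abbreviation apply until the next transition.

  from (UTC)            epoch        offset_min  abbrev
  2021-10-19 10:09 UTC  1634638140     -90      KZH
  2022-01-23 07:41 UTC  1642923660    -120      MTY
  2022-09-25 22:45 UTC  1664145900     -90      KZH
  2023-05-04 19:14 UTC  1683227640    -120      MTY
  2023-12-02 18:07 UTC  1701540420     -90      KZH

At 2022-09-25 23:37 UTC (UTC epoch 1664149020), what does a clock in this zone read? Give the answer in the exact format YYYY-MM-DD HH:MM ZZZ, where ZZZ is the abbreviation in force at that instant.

2022-09-25 22:07 KZH

Query: 2022-09-25 23:37 UTC
Rule 3/5 (KZH, -01:30): 2022-09-25 22:45 UTC ≤ query < 2023-05-04 19:14 UTC
23·60 + 37 - 90 = 1327 min
1327 = 0·1440 + 1327; 1327 = 22·60 + 7 → 22:07, same day
→ 2022-09-25 22:07 KZH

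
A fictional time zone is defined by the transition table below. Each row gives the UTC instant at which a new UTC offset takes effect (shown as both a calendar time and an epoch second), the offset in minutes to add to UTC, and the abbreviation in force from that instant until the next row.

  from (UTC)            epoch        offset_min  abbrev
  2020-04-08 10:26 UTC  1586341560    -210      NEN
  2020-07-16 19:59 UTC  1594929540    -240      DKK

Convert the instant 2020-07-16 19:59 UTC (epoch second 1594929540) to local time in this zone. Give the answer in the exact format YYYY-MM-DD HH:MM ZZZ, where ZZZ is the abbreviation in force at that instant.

Query: 2020-07-16 19:59 UTC
Rule 2/2 (DKK, -04:00): 2020-07-16 19:59 UTC ≤ query < +∞
19·60 + 59 - 240 = 959 min
959 = 0·1440 + 959; 959 = 15·60 + 59 → 15:59, same day
→ 2020-07-16 15:59 DKK

2020-07-16 15:59 DKK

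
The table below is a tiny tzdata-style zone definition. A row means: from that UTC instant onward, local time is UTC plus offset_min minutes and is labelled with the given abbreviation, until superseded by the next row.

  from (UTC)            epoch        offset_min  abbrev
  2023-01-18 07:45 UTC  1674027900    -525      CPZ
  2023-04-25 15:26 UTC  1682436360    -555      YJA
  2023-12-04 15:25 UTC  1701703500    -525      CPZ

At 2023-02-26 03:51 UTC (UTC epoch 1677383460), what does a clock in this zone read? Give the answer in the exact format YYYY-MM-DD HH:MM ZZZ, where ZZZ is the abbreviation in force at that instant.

2023-02-25 19:06 CPZ

Query: 2023-02-26 03:51 UTC
Rule 1/3 (CPZ, -08:45): 2023-01-18 07:45 UTC ≤ query < 2023-04-25 15:26 UTC
3·60 + 51 - 525 = -294 min
-294 = -1·1440 + 1146; 1146 = 19·60 + 6 → 19:06, 2023-02-26 - 1 day = 2023-02-25
→ 2023-02-25 19:06 CPZ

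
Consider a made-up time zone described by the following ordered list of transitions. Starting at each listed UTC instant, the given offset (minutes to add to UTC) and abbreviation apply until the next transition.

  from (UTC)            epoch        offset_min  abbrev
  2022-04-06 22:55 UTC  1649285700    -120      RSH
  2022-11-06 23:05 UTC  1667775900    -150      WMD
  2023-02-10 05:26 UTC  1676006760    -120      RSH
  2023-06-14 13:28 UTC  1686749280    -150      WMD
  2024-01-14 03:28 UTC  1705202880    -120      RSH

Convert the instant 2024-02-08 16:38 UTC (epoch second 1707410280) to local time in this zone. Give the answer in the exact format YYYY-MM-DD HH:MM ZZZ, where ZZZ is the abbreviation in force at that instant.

Query: 2024-02-08 16:38 UTC
Rule 5/5 (RSH, -02:00): 2024-01-14 03:28 UTC ≤ query < +∞
16·60 + 38 - 120 = 878 min
878 = 0·1440 + 878; 878 = 14·60 + 38 → 14:38, same day
→ 2024-02-08 14:38 RSH

2024-02-08 14:38 RSH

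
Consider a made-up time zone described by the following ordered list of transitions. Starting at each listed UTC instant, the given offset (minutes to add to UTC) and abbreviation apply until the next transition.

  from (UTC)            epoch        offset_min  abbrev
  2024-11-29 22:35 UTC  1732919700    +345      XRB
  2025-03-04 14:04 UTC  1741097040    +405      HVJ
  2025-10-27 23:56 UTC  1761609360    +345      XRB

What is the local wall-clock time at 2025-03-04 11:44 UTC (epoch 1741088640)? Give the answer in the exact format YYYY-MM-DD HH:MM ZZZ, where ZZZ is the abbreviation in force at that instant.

Query: 2025-03-04 11:44 UTC
Rule 1/3 (XRB, +05:45): 2024-11-29 22:35 UTC ≤ query < 2025-03-04 14:04 UTC
11·60 + 44 + 345 = 1049 min
1049 = 0·1440 + 1049; 1049 = 17·60 + 29 → 17:29, same day
→ 2025-03-04 17:29 XRB

2025-03-04 17:29 XRB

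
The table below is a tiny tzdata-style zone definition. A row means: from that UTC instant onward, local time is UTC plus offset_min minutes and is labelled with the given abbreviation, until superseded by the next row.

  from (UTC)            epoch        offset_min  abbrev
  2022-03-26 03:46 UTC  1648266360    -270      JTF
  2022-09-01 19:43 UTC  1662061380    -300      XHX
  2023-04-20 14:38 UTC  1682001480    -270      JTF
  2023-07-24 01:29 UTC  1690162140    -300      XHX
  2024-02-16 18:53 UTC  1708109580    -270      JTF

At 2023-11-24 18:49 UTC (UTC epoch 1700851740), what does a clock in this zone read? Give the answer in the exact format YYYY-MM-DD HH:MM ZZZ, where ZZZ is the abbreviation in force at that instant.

Query: 2023-11-24 18:49 UTC
Rule 4/5 (XHX, -05:00): 2023-07-24 01:29 UTC ≤ query < 2024-02-16 18:53 UTC
18·60 + 49 - 300 = 829 min
829 = 0·1440 + 829; 829 = 13·60 + 49 → 13:49, same day
→ 2023-11-24 13:49 XHX

2023-11-24 13:49 XHX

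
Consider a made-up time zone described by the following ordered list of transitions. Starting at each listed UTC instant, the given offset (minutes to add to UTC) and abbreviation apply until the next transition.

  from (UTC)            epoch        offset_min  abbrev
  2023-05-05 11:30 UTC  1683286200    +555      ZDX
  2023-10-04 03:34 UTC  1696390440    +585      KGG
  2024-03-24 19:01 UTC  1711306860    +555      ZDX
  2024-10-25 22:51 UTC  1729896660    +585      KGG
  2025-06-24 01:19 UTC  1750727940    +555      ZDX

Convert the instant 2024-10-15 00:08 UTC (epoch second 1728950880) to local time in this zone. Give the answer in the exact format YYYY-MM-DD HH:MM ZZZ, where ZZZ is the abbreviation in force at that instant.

Query: 2024-10-15 00:08 UTC
Rule 3/5 (ZDX, +09:15): 2024-03-24 19:01 UTC ≤ query < 2024-10-25 22:51 UTC
0·60 + 8 + 555 = 563 min
563 = 0·1440 + 563; 563 = 9·60 + 23 → 09:23, same day
→ 2024-10-15 09:23 ZDX

2024-10-15 09:23 ZDX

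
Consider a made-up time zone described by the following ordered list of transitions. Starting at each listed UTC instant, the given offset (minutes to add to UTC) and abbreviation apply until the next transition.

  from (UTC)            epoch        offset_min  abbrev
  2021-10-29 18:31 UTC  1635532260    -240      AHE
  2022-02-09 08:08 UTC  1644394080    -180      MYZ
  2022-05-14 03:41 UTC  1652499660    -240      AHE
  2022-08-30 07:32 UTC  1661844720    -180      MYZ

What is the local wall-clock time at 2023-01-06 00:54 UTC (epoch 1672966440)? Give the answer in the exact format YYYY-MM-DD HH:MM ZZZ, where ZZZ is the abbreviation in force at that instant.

Query: 2023-01-06 00:54 UTC
Rule 4/4 (MYZ, -03:00): 2022-08-30 07:32 UTC ≤ query < +∞
0·60 + 54 - 180 = -126 min
-126 = -1·1440 + 1314; 1314 = 21·60 + 54 → 21:54, 2023-01-06 - 1 day = 2023-01-05
→ 2023-01-05 21:54 MYZ

2023-01-05 21:54 MYZ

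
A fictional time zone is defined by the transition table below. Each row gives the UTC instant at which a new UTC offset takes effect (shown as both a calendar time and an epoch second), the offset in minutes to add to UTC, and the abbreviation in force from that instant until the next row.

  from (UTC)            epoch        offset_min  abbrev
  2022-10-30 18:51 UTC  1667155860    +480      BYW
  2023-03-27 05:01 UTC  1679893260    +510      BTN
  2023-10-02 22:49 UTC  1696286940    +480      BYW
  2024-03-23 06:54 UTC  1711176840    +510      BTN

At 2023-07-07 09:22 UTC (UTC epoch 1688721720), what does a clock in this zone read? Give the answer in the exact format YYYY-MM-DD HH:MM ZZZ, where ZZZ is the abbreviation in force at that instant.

2023-07-07 17:52 BTN

Query: 2023-07-07 09:22 UTC
Rule 2/4 (BTN, +08:30): 2023-03-27 05:01 UTC ≤ query < 2023-10-02 22:49 UTC
9·60 + 22 + 510 = 1072 min
1072 = 0·1440 + 1072; 1072 = 17·60 + 52 → 17:52, same day
→ 2023-07-07 17:52 BTN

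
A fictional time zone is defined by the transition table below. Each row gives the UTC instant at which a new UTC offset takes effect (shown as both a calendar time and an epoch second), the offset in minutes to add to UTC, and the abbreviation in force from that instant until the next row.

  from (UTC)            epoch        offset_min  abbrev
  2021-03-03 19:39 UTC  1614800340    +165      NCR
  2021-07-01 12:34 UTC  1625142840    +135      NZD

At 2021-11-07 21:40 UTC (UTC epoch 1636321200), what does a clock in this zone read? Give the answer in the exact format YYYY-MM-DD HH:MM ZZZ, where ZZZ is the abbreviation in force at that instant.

Query: 2021-11-07 21:40 UTC
Rule 2/2 (NZD, +02:15): 2021-07-01 12:34 UTC ≤ query < +∞
21·60 + 40 + 135 = 1435 min
1435 = 0·1440 + 1435; 1435 = 23·60 + 55 → 23:55, same day
→ 2021-11-07 23:55 NZD

2021-11-07 23:55 NZD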